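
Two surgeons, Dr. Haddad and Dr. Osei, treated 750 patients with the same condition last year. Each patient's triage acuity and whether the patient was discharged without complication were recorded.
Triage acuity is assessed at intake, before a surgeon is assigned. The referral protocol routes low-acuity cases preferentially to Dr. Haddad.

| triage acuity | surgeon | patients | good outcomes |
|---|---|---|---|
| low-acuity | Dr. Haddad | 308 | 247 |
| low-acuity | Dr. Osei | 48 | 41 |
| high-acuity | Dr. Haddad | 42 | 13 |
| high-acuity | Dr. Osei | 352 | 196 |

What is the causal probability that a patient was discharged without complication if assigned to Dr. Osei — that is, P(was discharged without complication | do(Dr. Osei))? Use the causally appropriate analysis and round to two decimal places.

Dr. Osei is higher inside every triage acuity stratum but Dr. Haddad is higher in aggregate. Whether to stratify depends on how triage acuity relates to the surgeon.
Here triage acuity is a common cause — it drives both which surgeon a case falls under and the outcome. The crude comparison mixes populations; the stratum-specific rates are the causally relevant ones.
Standardising Dr. Osei to the population triage acuity mix: 0.475·41/48 + 0.525·196/352 = 0.698.

0.70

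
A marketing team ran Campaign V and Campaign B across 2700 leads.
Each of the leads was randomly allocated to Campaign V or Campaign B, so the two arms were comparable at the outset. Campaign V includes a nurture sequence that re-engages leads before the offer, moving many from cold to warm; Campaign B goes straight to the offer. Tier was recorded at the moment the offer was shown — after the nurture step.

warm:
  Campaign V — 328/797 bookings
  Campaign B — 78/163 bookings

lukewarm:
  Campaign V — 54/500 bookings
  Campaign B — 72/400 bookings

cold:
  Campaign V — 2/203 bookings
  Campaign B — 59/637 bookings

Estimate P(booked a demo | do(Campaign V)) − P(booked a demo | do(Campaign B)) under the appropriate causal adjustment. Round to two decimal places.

Within every engagement tier level Campaign B has the higher rate, yet pooled Campaign V does — Simpson's reversal.
Engagement tier here is a post-treatment variable shaped by the campaign; conditioning on it would introduce bias rather than remove it. The overall comparison is the causal one.
The causal difference is the pooled difference: 0.256 − 0.174 = +0.082.

+0.08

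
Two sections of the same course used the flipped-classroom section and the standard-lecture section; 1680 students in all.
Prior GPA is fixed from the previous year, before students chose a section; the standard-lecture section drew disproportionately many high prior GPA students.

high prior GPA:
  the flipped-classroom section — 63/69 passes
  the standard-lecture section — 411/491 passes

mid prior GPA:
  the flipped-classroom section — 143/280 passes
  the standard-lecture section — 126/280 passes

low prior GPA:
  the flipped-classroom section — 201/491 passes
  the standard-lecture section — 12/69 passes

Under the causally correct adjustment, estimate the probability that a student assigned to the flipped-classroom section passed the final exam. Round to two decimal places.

The stratified and pooled comparisons disagree (the flipped-classroom section wins within each prior GPA band; the standard-lecture section wins overall), so the answer turns on the causal role of prior GPA band.
Prior GPA band satisfies the back-door criterion: it is not a descendant of the teaching method, and it blocks the spurious path from teaching method to outcome. Adjusting for it (i.e., using the within-prior GPA band rates) gives the causal effect.
Standardising the flipped-classroom section to the population prior GPA band mix: 0.333·63/69 + 0.333·143/280 + 0.333·201/491 = 0.611.

0.61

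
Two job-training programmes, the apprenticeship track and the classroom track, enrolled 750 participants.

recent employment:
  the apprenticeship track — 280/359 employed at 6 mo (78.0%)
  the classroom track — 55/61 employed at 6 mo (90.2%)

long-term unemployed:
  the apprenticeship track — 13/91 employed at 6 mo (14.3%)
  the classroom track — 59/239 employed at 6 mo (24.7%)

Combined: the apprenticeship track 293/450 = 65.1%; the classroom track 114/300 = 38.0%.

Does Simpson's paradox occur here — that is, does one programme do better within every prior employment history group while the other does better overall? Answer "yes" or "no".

yes

Within each prior employment history level (recent employment 78.0% vs 90.2%; long-term unemployed 14.3% vs 24.7%), the classroom track has the higher rate every time. Pooled: 65.1% vs 38.0% — the apprenticeship track has the higher rate overall. The two comparisons disagree.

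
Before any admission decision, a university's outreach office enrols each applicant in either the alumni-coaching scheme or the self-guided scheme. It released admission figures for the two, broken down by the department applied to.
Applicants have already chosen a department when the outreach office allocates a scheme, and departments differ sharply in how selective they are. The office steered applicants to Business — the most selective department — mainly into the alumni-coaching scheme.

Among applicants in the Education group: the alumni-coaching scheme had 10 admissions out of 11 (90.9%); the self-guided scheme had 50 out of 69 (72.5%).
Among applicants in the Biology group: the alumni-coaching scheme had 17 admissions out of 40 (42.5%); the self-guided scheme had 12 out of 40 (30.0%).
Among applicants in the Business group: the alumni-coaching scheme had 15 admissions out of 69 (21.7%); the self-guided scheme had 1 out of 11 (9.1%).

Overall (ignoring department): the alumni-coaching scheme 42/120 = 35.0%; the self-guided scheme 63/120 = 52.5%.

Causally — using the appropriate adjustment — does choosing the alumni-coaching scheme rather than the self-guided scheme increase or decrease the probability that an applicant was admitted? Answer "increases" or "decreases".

Department differs across outreach schemes for reasons unrelated to any effect of the outreach scheme itself, and it separately predicts the outcome — a classic confounder. We must compare within department levels.
Within each level — Education: 90.9% vs 72.5%; Biology: 42.5% vs 30.0%; Business: 21.7% vs 9.1% — the alumni-coaching scheme is higher every time.

increases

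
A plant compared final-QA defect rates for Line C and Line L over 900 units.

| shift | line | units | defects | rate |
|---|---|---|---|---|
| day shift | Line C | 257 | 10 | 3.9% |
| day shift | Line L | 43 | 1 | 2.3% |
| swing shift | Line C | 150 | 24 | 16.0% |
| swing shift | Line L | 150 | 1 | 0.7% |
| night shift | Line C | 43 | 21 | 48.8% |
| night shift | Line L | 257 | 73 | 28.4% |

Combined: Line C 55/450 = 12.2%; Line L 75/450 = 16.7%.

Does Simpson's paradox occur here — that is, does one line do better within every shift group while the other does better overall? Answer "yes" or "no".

Within each shift level (day shift 3.9% vs 2.3%; swing shift 16.0% vs 0.7%; night shift 48.8% vs 28.4%), Line L has the lower rate every time. Pooled: 12.2% vs 16.7% — Line C has the lower rate overall. The two comparisons disagree.

yes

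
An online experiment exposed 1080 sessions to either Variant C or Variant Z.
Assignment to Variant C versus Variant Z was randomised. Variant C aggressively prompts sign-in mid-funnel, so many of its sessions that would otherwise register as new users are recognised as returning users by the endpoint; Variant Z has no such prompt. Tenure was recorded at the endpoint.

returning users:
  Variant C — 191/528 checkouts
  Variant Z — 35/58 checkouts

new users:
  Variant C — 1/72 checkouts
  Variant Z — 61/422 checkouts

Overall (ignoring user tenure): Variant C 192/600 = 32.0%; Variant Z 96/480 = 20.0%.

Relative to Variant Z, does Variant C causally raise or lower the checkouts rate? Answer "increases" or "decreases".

increases

The user tenure-specific comparison favours Variant Z throughout, but the pooled figures favour Variant C. The question is whether to condition on user tenure.
Because the variant influences user tenure, user tenure is a post-treatment mediator, not a confounder. Stratifying on it would bias the estimate; the causal effect is the crude pooled difference.
Pooled: Variant C 32.0% vs Variant Z 20.0%; Variant C is higher overall.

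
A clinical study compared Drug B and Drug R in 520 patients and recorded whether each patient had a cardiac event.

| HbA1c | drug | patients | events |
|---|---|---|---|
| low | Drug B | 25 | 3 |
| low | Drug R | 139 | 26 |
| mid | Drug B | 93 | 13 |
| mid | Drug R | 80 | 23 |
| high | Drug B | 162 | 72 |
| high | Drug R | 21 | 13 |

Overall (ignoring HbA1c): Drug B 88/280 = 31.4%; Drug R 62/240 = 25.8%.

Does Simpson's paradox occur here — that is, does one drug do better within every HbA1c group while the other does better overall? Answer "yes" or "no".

Within each HbA1c level (low 12.0% vs 18.7%; mid 14.0% vs 28.7%; high 44.4% vs 61.9%), Drug B has the lower rate every time. Pooled: 31.4% vs 25.8% — Drug R has the lower rate overall. The two comparisons disagree.

yes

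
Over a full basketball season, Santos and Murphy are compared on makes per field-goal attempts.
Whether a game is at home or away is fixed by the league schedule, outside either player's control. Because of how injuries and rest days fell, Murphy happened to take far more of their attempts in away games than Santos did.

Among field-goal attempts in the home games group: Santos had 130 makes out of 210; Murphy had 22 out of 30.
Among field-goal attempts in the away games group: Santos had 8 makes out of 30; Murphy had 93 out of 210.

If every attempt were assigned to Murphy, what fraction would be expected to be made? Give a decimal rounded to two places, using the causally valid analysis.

0.59

The game venue-specific comparison favours Murphy throughout, but the pooled figures favour Santos. The question is whether to condition on game venue.
Game venue satisfies the back-door criterion: it is not a descendant of the player, and it blocks the spurious path from player to outcome. Adjusting for it (i.e., using the within-game venue rates) gives the causal effect.
Standardising Murphy to the population game venue mix: 0.500·22/30 + 0.500·93/210 = 0.588.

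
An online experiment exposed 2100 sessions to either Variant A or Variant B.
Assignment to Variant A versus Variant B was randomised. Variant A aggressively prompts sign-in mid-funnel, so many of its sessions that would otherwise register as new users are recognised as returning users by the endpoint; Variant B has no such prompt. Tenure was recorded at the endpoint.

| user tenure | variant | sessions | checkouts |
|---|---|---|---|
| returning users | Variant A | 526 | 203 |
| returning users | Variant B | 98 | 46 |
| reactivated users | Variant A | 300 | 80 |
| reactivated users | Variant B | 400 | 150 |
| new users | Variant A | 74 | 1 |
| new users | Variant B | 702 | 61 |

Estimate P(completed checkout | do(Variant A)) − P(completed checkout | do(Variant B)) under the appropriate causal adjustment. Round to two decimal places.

+0.10

Stratifying would compare variants among sessions the variants themselves sorted into user tenure groups — a form of selection on an intermediate. The unconditioned pooled rates give the total causal effect.
The causal difference is the pooled difference: 0.316 − 0.214 = +0.101.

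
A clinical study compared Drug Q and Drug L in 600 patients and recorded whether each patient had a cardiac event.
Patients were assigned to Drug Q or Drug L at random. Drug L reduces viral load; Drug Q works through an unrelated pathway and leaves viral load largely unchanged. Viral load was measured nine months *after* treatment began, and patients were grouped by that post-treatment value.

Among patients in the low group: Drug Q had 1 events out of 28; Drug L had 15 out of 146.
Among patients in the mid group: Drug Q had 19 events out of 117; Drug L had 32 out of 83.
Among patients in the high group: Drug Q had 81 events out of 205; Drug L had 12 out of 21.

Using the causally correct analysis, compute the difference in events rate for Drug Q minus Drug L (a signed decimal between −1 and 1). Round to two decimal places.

+0.05

The stratified and pooled comparisons disagree (Drug Q wins within each viral load; Drug L wins overall), so the answer turns on the causal role of viral load.
Viral load is downstream of the drug. One should not condition on a consequence of treatment, so the overall rates are the right comparison.
The causal difference is the pooled difference: 0.289 − 0.236 = +0.053.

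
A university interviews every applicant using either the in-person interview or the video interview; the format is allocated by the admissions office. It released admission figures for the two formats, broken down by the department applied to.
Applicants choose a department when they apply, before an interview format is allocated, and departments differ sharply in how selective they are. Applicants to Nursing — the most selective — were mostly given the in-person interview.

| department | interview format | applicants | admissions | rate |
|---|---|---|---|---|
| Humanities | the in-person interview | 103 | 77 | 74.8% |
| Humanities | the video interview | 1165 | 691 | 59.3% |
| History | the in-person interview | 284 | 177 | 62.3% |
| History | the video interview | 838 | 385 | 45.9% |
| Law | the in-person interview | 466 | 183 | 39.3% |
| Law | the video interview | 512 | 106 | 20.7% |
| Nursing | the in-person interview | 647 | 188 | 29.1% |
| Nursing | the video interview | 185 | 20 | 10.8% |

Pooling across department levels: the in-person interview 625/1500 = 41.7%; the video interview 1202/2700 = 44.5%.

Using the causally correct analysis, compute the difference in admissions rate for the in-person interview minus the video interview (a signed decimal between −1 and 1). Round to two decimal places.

+0.17

Within every department level the in-person interview has the higher rate, yet pooled the video interview does — Simpson's reversal.
Department satisfies the back-door criterion: it is not a descendant of the interview format, and it blocks the spurious path from interview format to outcome. Adjusting for it (i.e., using the within-department rates) gives the causal effect.
Adjusting over the population distribution of department: 0.302·(0.748−0.593) + 0.267·(0.623−0.459) + 0.233·(0.393−0.207) + 0.198·(0.291−0.108) = +0.170.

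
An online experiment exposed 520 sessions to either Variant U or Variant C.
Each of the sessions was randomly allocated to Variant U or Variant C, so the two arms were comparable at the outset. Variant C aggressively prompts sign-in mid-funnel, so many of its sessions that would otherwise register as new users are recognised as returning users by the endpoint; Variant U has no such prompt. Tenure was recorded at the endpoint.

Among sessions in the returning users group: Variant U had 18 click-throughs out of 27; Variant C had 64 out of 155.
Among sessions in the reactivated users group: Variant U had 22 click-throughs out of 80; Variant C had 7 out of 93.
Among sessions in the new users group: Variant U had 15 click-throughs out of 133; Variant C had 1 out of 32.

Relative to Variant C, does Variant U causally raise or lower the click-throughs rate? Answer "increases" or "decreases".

Variant U is higher inside every user tenure stratum but Variant C is higher in aggregate. Whether to stratify depends on how user tenure relates to the variant.
Because the variant influences user tenure, user tenure is a post-treatment mediator, not a confounder. Stratifying on it would bias the estimate; the causal effect is the crude pooled difference.
Pooled: Variant U 22.9% vs Variant C 25.7%; Variant C is higher overall.

decreases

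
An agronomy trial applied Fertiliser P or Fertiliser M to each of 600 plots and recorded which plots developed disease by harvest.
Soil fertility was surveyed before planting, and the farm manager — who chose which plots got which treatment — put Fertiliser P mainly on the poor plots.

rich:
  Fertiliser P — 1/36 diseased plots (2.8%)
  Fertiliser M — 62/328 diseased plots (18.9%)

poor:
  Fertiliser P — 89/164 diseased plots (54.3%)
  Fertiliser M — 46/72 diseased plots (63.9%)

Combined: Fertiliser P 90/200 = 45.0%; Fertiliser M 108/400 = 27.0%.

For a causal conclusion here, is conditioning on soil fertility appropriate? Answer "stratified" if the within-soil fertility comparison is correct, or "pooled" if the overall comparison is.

stratified

The soil fertility-specific comparison favours Fertiliser P throughout, but the pooled figures favour Fertiliser M. The question is whether to condition on soil fertility.
The imbalance in soil fertility arose from how plots were allocated, not from anything the fertiliser did; and soil fertility independently affects the outcome. The pooled gap is confounded — condition on soil fertility.
Within each level — rich: 2.8% vs 18.9%; poor: 54.3% vs 63.9% — Fertiliser P is lower every time.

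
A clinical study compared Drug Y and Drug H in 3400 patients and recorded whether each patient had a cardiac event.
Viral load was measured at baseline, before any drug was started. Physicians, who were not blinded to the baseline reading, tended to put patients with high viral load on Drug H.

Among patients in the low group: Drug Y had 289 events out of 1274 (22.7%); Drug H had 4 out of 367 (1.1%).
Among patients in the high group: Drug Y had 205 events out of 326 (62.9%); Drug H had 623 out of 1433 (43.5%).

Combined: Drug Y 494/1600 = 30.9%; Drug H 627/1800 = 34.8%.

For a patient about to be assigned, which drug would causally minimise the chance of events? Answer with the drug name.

Within every viral load level Drug H has the lower rate, yet pooled Drug Y does — Simpson's reversal.
Viral load satisfies the back-door criterion: it is not a descendant of the drug, and it blocks the spurious path from drug to outcome. Adjusting for it (i.e., using the within-viral load rates) gives the causal effect.
Within each level — low: 22.7% vs 1.1%; high: 62.9% vs 43.5% — Drug H is lower every time.

Drug H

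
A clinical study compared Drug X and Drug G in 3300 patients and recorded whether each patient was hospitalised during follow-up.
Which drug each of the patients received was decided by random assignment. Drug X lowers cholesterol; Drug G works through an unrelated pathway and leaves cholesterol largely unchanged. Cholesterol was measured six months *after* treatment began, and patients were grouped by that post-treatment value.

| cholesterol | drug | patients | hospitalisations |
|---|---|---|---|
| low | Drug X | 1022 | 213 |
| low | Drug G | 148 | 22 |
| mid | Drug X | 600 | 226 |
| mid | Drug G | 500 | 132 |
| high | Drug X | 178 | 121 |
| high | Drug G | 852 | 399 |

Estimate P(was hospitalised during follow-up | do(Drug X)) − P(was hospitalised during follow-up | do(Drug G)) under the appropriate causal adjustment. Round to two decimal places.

-0.06

The distribution of cholesterol is itself part of what the drug does — it is an intermediate outcome. Holding it fixed would remove that part of the effect; the total effect is the pooled difference.
The causal difference is the pooled difference: 0.311 − 0.369 = -0.058.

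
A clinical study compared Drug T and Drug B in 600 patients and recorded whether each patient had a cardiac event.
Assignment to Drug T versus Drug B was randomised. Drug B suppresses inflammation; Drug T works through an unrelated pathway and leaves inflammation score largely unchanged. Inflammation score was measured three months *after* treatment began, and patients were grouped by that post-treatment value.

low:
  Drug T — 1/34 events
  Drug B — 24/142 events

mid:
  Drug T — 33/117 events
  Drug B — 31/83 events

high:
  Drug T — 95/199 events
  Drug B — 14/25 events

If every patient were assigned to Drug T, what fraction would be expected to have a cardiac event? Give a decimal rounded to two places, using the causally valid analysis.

0.37

The inflammation score-specific comparison favours Drug T throughout, but the pooled figures favour Drug B. The question is whether to condition on inflammation score.
Stratifying would compare drugs among patients the drugs themselves sorted into inflammation score groups — a form of selection on an intermediate. The unconditioned pooled rates give the total causal effect.
So P(outcome | do(Drug T)) is just the pooled rate for Drug T: 129/350 = 0.369.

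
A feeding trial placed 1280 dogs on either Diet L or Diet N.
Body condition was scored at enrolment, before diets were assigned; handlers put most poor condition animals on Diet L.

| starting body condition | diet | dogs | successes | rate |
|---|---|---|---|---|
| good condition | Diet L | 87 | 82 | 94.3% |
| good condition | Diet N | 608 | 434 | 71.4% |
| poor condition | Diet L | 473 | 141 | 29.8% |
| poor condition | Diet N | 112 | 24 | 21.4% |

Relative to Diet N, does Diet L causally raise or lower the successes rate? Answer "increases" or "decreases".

increases

Nothing the diet does changes starting body condition; the imbalance is an allocation artefact. With starting body condition also predicting the outcome, the pooled figure is confounded, and the within-stratum comparison is the causal one.
Within each level — good condition: 94.3% vs 71.4%; poor condition: 29.8% vs 21.4% — Diet L is higher every time.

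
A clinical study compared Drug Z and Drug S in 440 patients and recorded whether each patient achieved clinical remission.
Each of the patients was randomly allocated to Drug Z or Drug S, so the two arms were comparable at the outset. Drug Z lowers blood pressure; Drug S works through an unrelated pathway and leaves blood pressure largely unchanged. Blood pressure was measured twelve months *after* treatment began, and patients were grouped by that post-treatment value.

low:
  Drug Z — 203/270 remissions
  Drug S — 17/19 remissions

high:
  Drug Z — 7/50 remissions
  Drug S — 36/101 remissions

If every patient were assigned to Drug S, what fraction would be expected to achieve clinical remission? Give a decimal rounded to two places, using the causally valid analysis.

0.44

Drug S is higher inside every blood pressure stratum but Drug Z is higher in aggregate. Whether to stratify depends on how blood pressure relates to the drug.
Blood pressure is downstream of the drug. One should not condition on a consequence of treatment, so the overall rates are the right comparison.
So P(outcome | do(Drug S)) is just the pooled rate for Drug S: 53/120 = 0.442.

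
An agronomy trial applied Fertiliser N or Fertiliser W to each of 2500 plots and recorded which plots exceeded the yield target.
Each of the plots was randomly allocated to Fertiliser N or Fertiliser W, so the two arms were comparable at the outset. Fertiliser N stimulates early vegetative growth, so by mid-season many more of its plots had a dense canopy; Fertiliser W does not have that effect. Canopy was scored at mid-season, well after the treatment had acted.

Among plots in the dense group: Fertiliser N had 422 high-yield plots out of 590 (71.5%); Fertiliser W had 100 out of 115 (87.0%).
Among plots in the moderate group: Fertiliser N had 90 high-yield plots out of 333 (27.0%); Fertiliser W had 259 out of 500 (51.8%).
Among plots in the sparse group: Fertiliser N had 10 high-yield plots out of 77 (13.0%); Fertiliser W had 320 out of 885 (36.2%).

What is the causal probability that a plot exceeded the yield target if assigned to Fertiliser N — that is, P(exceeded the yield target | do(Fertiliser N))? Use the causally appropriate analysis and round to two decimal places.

0.52

Mid-season canopy lies on the pathway fertiliser → mid-season canopy → outcome, so adjusting for it blocks the indirect effect. For the total causal effect of fertiliser, use the unadjusted pooled rates.
So P(outcome | do(Fertiliser N)) is just the pooled rate for Fertiliser N: 522/1000 = 0.522.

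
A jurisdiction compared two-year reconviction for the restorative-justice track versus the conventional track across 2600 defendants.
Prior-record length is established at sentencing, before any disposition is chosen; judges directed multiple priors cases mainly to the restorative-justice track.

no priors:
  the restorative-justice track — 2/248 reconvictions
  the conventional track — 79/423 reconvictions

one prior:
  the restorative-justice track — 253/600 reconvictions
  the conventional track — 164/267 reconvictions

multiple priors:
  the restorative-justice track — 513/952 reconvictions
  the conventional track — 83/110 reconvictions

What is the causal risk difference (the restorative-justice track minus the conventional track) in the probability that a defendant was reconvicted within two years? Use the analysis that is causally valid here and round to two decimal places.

Nothing the disposition does changes prior-record length; the imbalance is an allocation artefact. With prior-record length also predicting the outcome, the pooled figure is confounded, and the within-stratum comparison is the causal one.
Adjusting over the population distribution of prior-record length: 0.258·(0.008−0.187) + 0.333·(0.422−0.614) + 0.408·(0.539−0.755) = -0.198.

-0.20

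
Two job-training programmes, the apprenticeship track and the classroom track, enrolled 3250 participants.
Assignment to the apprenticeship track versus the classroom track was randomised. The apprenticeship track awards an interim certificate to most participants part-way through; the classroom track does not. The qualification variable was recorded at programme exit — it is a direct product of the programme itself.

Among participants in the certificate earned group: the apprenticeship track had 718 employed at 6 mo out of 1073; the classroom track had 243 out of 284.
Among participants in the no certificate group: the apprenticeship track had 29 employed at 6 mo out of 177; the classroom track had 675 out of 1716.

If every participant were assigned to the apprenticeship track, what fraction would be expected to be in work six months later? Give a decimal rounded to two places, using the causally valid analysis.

the classroom track is higher inside every qualification attained during the programme stratum but the apprenticeship track is higher in aggregate. Whether to stratify depends on how qualification attained during the programme relates to the programme.
Qualification attained during the programme lies on the pathway programme → qualification attained during the programme → outcome, so adjusting for it blocks the indirect effect. For the total causal effect of programme, use the unadjusted pooled rates.
So P(outcome | do(the apprenticeship track)) is just the pooled rate for the apprenticeship track: 747/1250 = 0.598.

0.60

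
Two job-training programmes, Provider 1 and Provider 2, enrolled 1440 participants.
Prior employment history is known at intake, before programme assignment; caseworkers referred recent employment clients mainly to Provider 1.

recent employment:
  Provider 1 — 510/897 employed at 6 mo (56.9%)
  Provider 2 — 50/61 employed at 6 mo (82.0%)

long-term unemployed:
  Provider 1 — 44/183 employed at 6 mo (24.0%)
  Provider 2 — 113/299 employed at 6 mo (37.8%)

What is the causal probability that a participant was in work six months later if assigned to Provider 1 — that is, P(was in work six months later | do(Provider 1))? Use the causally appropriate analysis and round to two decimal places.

The stratified and pooled comparisons disagree (Provider 2 wins within each prior employment history; Provider 1 wins overall), so the answer turns on the causal role of prior employment history.
Prior employment history satisfies the back-door criterion: it is not a descendant of the programme, and it blocks the spurious path from programme to outcome. Adjusting for it (i.e., using the within-prior employment history rates) gives the causal effect.
Standardising Provider 1 to the population prior employment history mix: 0.665·510/897 + 0.335·44/183 = 0.459.

0.46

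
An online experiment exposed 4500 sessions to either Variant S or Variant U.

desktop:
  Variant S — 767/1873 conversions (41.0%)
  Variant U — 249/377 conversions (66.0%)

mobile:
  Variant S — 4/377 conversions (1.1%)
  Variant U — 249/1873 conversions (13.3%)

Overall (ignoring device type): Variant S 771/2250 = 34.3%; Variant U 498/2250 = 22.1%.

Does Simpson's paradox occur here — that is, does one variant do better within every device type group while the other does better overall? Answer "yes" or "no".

yes

Within each device type level (desktop 41.0% vs 66.0%; mobile 1.1% vs 13.3%), Variant U has the higher rate every time. Pooled: 34.3% vs 22.1% — Variant S has the higher rate overall. The two comparisons disagree.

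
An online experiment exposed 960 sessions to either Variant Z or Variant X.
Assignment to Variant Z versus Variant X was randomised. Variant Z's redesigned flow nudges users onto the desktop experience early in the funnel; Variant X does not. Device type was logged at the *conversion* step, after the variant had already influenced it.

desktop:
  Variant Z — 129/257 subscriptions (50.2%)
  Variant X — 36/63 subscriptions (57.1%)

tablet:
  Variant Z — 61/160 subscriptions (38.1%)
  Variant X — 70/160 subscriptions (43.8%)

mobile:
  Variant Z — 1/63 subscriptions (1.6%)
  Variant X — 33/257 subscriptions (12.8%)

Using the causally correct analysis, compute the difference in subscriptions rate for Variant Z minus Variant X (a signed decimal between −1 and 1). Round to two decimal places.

+0.11

Device type lies on the pathway variant → device type → outcome, so adjusting for it blocks the indirect effect. For the total causal effect of variant, use the unadjusted pooled rates.
The causal difference is the pooled difference: 0.398 − 0.290 = +0.108.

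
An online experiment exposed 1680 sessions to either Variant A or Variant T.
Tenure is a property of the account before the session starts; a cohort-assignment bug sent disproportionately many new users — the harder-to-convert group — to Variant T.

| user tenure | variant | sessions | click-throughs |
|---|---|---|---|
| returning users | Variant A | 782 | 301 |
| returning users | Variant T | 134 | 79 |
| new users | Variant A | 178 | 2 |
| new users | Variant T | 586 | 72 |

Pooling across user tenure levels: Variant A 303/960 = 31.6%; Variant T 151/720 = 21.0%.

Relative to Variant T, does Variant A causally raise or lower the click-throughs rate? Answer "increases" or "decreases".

decreases

User tenure satisfies the back-door criterion: it is not a descendant of the variant, and it blocks the spurious path from variant to outcome. Adjusting for it (i.e., using the within-user tenure rates) gives the causal effect.
Within each level — returning users: 38.5% vs 59.0%; new users: 1.1% vs 12.3% — Variant T is higher every time.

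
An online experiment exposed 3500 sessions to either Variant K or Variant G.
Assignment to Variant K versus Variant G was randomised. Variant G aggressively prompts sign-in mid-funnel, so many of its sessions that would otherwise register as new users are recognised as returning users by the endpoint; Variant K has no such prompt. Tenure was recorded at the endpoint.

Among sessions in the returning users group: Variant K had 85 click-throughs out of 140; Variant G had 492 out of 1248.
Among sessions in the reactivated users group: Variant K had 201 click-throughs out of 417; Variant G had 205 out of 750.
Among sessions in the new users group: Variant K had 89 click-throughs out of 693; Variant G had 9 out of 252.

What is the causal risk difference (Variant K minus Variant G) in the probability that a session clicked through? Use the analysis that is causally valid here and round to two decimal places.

-0.01

The distribution of user tenure is itself part of what the variant does — it is an intermediate outcome. Holding it fixed would remove that part of the effect; the total effect is the pooled difference.
The causal difference is the pooled difference: 0.300 − 0.314 = -0.014.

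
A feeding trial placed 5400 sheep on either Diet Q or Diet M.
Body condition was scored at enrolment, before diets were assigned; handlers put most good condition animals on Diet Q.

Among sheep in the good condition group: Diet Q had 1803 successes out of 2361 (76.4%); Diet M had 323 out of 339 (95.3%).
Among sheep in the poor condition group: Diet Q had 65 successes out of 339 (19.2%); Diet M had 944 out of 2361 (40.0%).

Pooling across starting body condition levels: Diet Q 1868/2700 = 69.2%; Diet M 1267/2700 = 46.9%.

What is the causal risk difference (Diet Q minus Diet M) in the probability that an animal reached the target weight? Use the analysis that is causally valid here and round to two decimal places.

-0.20

The stratified and pooled comparisons disagree (Diet M wins within each starting body condition; Diet Q wins overall), so the answer turns on the causal role of starting body condition.
Since starting body condition is a pre-existing factor (not a product of the diet) and it affects the outcome on its own, it is a confounder. The stratified rates, not the pooled rate, identify the causal effect.
Adjusting over the population distribution of starting body condition: 0.500·(0.764−0.953) + 0.500·(0.192−0.400) = -0.199.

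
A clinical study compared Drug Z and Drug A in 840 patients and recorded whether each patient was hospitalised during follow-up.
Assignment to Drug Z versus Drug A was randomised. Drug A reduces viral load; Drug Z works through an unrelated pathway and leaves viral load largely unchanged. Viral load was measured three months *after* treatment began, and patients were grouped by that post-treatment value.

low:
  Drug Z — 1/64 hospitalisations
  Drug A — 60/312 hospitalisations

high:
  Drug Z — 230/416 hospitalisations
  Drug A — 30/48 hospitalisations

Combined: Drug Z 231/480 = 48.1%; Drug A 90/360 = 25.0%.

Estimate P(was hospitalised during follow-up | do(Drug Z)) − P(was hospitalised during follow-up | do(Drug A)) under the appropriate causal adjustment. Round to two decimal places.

+0.23

The stratified and pooled comparisons disagree (Drug Z wins within each viral load; Drug A wins overall), so the answer turns on the causal role of viral load.
Viral load is downstream of the drug. One should not condition on a consequence of treatment, so the overall rates are the right comparison.
The causal difference is the pooled difference: 0.481 − 0.250 = +0.231.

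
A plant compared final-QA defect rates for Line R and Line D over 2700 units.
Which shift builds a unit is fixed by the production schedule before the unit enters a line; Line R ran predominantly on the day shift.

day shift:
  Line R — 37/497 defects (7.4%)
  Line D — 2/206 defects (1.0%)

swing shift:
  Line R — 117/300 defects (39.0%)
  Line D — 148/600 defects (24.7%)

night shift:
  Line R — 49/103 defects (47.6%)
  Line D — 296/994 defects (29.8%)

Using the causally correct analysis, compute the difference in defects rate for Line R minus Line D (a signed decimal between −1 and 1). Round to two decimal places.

The shift-specific comparison favours Line D throughout, but the pooled figures favour Line R. The question is whether to condition on shift.
Here shift is a common cause — it drives both which line a case falls under and the outcome. The crude comparison mixes populations; the stratum-specific rates are the causally relevant ones.
Adjusting over the population distribution of shift: 0.260·(0.074−0.010) + 0.333·(0.390−0.247) + 0.406·(0.476−0.298) = +0.137.

+0.14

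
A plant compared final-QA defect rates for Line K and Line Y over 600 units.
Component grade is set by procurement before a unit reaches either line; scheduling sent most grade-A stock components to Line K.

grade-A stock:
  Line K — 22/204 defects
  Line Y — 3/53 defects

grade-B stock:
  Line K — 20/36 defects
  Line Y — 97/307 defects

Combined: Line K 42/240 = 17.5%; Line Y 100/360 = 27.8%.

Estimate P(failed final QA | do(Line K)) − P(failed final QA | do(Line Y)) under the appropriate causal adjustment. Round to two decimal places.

Nothing the line does changes component grade; the imbalance is an allocation artefact. With component grade also predicting the outcome, the pooled figure is confounded, and the within-stratum comparison is the causal one.
Adjusting over the population distribution of component grade: 0.428·(0.108−0.057) + 0.572·(0.556−0.316) = +0.159.

+0.16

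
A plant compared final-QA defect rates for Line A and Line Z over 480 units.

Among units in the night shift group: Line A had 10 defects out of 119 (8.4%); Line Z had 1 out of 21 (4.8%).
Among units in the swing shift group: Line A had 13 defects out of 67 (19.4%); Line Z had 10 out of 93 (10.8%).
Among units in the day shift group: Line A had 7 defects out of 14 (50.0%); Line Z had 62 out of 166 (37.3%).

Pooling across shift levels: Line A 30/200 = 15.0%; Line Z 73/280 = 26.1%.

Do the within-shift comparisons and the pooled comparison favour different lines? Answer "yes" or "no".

yes

Within each shift level (night shift 8.4% vs 4.8%; swing shift 19.4% vs 10.8%; day shift 50.0% vs 37.3%), Line Z has the lower rate every time. Pooled: 15.0% vs 26.1% — Line A has the lower rate overall. The two comparisons disagree.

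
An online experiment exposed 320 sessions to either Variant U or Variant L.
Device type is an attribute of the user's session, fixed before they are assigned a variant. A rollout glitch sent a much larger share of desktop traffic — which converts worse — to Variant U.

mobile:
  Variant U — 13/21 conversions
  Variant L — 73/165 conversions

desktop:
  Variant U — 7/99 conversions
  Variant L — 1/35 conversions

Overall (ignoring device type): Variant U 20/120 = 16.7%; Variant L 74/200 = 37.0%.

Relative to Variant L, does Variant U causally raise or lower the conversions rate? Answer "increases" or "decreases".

increases

The stratified and pooled comparisons disagree (Variant U wins within each device type; Variant L wins overall), so the answer turns on the causal role of device type.
Here device type is a common cause — it drives both which variant a case falls under and the outcome. The crude comparison mixes populations; the stratum-specific rates are the causally relevant ones.
Within each level — mobile: 61.9% vs 44.2%; desktop: 7.1% vs 2.9% — Variant U is higher every time.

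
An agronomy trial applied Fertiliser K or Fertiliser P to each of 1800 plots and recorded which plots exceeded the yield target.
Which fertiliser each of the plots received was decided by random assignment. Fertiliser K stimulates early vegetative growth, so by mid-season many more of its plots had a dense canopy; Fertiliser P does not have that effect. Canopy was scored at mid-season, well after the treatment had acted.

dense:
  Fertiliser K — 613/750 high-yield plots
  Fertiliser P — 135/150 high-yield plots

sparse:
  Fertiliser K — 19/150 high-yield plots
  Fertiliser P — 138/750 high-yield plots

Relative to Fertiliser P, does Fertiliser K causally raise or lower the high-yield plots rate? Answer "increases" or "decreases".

The mid-season canopy-specific comparison favours Fertiliser P throughout, but the pooled figures favour Fertiliser K. The question is whether to condition on mid-season canopy.
The distribution of mid-season canopy is itself part of what the fertiliser does — it is an intermediate outcome. Holding it fixed would remove that part of the effect; the total effect is the pooled difference.
Pooled: Fertiliser K 70.2% vs Fertiliser P 30.3%; Fertiliser K is higher overall.

increases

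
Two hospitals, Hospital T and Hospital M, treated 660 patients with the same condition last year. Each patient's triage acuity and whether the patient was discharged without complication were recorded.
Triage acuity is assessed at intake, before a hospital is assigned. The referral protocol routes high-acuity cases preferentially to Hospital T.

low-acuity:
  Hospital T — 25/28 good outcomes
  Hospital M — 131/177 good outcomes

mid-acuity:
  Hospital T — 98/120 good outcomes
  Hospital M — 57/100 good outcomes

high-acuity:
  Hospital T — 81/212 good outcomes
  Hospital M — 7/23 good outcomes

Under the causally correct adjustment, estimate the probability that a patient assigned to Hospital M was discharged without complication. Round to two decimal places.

Since triage acuity is a pre-existing factor (not a product of the hospital) and it affects the outcome on its own, it is a confounder. The stratified rates, not the pooled rate, identify the causal effect.
Standardising Hospital M to the population triage acuity mix: 0.311·131/177 + 0.333·57/100 + 0.356·7/23 = 0.528.

0.53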